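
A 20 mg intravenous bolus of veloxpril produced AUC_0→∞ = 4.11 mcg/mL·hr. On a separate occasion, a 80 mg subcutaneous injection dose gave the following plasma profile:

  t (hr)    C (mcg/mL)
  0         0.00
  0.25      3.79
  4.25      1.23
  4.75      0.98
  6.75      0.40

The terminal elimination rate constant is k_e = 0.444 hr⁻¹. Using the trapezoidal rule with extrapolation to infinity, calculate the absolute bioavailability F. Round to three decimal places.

Trapezoidal AUC_0→6.75 (subcutaneous injection):
  [0→0.25]: (0.00+3.79)/2 × 0.25 = 0.47375
  [0.25→4.25]: (3.79+1.23)/2 × 4 = 10.04
  [4.25→4.75]: (1.23+0.98)/2 × 0.5 = 0.5525
  [4.75→6.75]: (0.98+0.40)/2 × 2 = 1.38
  Sum = 12.44625 mcg/mL·hr
Tail: C_last/k_e = 0.40/0.444 = 0.901
AUC_0→∞ (subcutaneous injection) = 12.44625 + 0.901 = 13.34725 mcg/mL·hr
F = (AUC_ev/D_ev)/(AUC_iv/D_iv) = (13.34725/80)/(4.11/20) = 0.166841/0.2055 = 0.8119

F = 0.812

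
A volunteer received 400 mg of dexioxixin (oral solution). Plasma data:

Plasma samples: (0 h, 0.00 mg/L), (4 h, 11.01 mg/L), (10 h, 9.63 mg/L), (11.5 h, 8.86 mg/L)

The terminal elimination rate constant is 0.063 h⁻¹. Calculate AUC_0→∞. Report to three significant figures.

Trapezoidal AUC_0→11.5:
  [0→4]: (0.00+11.01)/2 × 4 = 22.02
  [4→10]: (11.01+9.63)/2 × 6 = 61.92
  [10→11.5]: (9.63+8.86)/2 × 1.5 = 13.8675
  Sum = 97.8075 mg/L·h
Extrapolated tail: C_last / k_e = 8.86 / 0.063 = 140.635
AUC_0→∞ = 97.8075 + 140.635 = 238.4425 mg/L·h

AUC = 238 mg/L·h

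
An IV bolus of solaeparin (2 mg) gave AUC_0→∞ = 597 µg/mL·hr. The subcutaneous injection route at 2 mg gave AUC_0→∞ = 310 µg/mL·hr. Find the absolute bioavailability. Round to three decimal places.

F = (AUC_ev / D_ev) / (AUC_iv / D_iv)
  = (310/2) / (597/2)
  = 155 / 298.5 = 0.5193

F = 0.519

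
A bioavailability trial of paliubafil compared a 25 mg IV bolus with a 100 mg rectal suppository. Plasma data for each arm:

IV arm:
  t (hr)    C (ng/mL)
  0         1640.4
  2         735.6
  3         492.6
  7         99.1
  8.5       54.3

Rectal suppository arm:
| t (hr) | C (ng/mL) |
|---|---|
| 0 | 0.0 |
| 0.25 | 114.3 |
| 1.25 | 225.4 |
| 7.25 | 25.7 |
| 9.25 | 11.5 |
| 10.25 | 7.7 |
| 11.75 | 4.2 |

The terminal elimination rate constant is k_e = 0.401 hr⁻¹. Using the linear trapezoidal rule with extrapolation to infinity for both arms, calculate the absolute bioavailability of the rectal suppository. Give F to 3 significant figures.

F = 0.0567

Trapezoidal AUC_0→8.5 (IV):
  [0→2]: (1640.4+735.6)/2 × 2 = 2376.0
  [2→3]: (735.6+492.6)/2 × 1 = 614.1
  [3→7]: (492.6+99.1)/2 × 4 = 1183.4
  [7→8.5]: (99.1+54.3)/2 × 1.5 = 115.05
  Sum = 4288.55 ng/mL·hr
IV tail: 54.3/0.401 = 135.411; AUC_iv,0→∞ = 4288.55 + 135.411 = 4423.961 ng/mL·hr
Trapezoidal AUC_0→11.75 (rectal suppository):
  [0→0.25]: (0.0+114.3)/2 × 0.25 = 14.2875
  [0.25→1.25]: (114.3+225.4)/2 × 1 = 169.85
  [1.25→7.25]: (225.4+25.7)/2 × 6 = 753.3
  [7.25→9.25]: (25.7+11.5)/2 × 2 = 37.2
  [9.25→10.25]: (11.5+7.7)/2 × 1 = 9.6
  [10.25→11.75]: (7.7+4.2)/2 × 1.5 = 8.925
  Sum = 993.1625 ng/mL·hr
rectal suppository tail: 4.2/0.401 = 10.474; AUC_ev,0→∞ = 993.1625 + 10.474 = 1003.6365 ng/mL·hr
F = (AUC_ev/D_ev)/(AUC_iv/D_iv) = (1003.6365/100)/(4423.961/25) = 10.036365/176.95844 = 0.0567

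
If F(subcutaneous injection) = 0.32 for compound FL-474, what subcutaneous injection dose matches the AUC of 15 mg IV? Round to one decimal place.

For equal systemic exposure: F × D_ev = D_iv
D_ev = D_iv / F = 15 / 0.32 = 46.875 mg

D_subcutaneous = 46.9 mg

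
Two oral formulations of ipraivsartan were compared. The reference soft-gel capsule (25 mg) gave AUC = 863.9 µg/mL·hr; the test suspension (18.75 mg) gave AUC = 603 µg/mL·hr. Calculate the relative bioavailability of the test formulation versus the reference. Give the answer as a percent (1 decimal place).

F_rel = (AUC_test/D_test) / (AUC_ref/D_ref)
      = (603/18.75) / (863.9/25)
      = 32.16 / 34.556 = 0.9307 = 93.07%

F_rel = 93.1%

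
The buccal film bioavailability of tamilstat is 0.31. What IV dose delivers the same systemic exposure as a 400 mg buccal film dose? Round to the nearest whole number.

D_iv = 124 mg

Systemic exposure from an extravascular dose = F × D_ev, so the equivalent IV dose is F × D_ev.
D_iv = F × D_ev = 0.31 × 400 = 124 mg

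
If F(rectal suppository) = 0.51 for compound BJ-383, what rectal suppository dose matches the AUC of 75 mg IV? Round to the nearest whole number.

For equal systemic exposure: F × D_ev = D_iv
D_ev = D_iv / F = 75 / 0.51 = 147.059 mg

D_rectal = 147 mg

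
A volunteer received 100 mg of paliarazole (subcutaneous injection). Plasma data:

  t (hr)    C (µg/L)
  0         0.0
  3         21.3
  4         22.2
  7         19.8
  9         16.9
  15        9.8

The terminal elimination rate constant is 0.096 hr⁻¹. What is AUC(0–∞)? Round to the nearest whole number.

AUC = 336 µg/L·hr

Trapezoidal AUC_0→15:
  [0→3]: (0.0+21.3)/2 × 3 = 31.95
  [3→4]: (21.3+22.2)/2 × 1 = 21.75
  [4→7]: (22.2+19.8)/2 × 3 = 63.0
  [7→9]: (19.8+16.9)/2 × 2 = 36.7
  [9→15]: (16.9+9.8)/2 × 6 = 80.1
  Sum = 233.5 µg/L·hr
Extrapolated tail: C_last / k_e = 9.8 / 0.096 = 102.083
AUC_0→∞ = 233.5 + 102.083 = 335.583 µg/L·hr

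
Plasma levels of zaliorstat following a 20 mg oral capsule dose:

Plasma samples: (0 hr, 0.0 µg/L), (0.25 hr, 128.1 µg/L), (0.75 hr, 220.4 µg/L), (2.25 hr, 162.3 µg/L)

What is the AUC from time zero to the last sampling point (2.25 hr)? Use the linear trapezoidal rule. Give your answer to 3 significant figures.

Trapezoidal AUC_0→2.25:
  [0→0.25]: (0.0+128.1)/2 × 0.25 = 16.0125
  [0.25→0.75]: (128.1+220.4)/2 × 0.5 = 87.125
  [0.75→2.25]: (220.4+162.3)/2 × 1.5 = 287.025
  Sum = 390.1625 µg/L·hr

AUC = 390 µg/L·hr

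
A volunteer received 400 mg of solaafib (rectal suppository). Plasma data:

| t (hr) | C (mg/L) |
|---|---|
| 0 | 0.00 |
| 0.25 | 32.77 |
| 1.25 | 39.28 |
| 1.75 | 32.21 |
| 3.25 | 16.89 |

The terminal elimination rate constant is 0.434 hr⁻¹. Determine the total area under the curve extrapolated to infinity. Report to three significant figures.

Trapezoidal AUC_0→3.25:
  [0→0.25]: (0.00+32.77)/2 × 0.25 = 4.09625
  [0.25→1.25]: (32.77+39.28)/2 × 1 = 36.025
  [1.25→1.75]: (39.28+32.21)/2 × 0.5 = 17.8725
  [1.75→3.25]: (32.21+16.89)/2 × 1.5 = 36.825
  Sum = 94.81875 mg/L·hr
Extrapolated tail: C_last / k_e = 16.89 / 0.434 = 38.917
AUC_0→∞ = 94.81875 + 38.917 = 133.73575 mg/L·hr

AUC = 134 mg/L·hr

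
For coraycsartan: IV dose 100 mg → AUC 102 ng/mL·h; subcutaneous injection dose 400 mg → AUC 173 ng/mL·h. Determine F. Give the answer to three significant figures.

F = (AUC_ev / D_ev) / (AUC_iv / D_iv)
  = (173/400) / (102/100)
  = 0.4325 / 1.02 = 0.4240

F = 0.424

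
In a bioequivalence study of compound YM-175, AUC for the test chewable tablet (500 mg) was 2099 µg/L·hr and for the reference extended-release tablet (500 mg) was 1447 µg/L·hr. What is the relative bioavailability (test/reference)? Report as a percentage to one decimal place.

F_rel = 145.1%

F_rel = (AUC_test/D_test) / (AUC_ref/D_ref)
      = (2099/500) / (1447/500)
      = 4.198 / 2.894 = 1.4506 = 145.06%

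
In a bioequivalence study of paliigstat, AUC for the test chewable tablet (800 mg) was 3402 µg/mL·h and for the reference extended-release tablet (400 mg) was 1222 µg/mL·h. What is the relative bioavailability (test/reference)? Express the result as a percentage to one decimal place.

F_rel = 139.2%

F_rel = (AUC_test/D_test) / (AUC_ref/D_ref)
      = (3402/800) / (1222/400)
      = 4.2525 / 3.055 = 1.3920 = 139.20%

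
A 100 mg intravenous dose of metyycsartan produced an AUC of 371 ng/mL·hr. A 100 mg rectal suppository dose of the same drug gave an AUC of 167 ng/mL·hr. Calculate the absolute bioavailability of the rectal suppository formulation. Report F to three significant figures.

F = 0.450

F = (AUC_ev / D_ev) / (AUC_iv / D_iv)
  = (167/100) / (371/100)
  = 1.67 / 3.71 = 0.4501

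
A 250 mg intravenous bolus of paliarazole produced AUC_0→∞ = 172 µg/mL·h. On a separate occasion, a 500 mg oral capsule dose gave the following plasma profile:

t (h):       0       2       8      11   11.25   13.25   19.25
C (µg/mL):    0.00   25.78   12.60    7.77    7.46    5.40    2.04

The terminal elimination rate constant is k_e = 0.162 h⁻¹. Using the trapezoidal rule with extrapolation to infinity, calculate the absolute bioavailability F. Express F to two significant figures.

F = 0.64

Trapezoidal AUC_0→19.25 (oral capsule):
  [0→2]: (0.00+25.78)/2 × 2 = 25.78
  [2→8]: (25.78+12.60)/2 × 6 = 115.14
  [8→11]: (12.60+7.77)/2 × 3 = 30.555
  [11→11.25]: (7.77+7.46)/2 × 0.25 = 1.90375
  [11.25→13.25]: (7.46+5.40)/2 × 2 = 12.86
  [13.25→19.25]: (5.40+2.04)/2 × 6 = 22.32
  Sum = 208.55875 µg/mL·h
Tail: C_last/k_e = 2.04/0.162 = 12.593
AUC_0→∞ (oral capsule) = 208.55875 + 12.593 = 221.15175 µg/mL·h
F = (AUC_ev/D_ev)/(AUC_iv/D_iv) = (221.15175/500)/(172/250) = 0.4423035/0.688 = 0.6429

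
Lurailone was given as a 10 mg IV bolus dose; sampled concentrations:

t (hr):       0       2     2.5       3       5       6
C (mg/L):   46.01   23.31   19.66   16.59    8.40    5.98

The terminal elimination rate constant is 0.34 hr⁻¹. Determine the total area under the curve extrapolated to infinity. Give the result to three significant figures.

Trapezoidal AUC_0→6:
  [0→2]: (46.01+23.31)/2 × 2 = 69.32
  [2→2.5]: (23.31+19.66)/2 × 0.5 = 10.7425
  [2.5→3]: (19.66+16.59)/2 × 0.5 = 9.0625
  [3→5]: (16.59+8.40)/2 × 2 = 24.99
  [5→6]: (8.40+5.98)/2 × 1 = 7.19
  Sum = 121.305 mg/L·hr
Extrapolated tail: C_last / k_e = 5.98 / 0.34 = 17.588
AUC_0→∞ = 121.305 + 17.588 = 138.893 mg/L·hr

AUC = 139 mg/L·hr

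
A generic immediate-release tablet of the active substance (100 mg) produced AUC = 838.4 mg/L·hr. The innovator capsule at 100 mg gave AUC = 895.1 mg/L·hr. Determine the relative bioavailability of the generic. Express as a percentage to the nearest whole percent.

F_rel = (AUC_test/D_test) / (AUC_ref/D_ref)
      = (838.4/100) / (895.1/100)
      = 8.384 / 8.951 = 0.9367 = 93.67%

F_rel = 94%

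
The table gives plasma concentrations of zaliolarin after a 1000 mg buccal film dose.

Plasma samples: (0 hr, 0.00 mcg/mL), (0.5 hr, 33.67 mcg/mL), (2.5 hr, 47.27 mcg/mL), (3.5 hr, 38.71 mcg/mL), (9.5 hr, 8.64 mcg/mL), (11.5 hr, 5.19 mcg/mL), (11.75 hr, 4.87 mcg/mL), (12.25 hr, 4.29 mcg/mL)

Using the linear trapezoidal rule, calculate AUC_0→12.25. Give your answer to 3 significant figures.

Trapezoidal AUC_0→12.25:
  [0→0.5]: (0.00+33.67)/2 × 0.5 = 8.4175
  [0.5→2.5]: (33.67+47.27)/2 × 2 = 80.94
  [2.5→3.5]: (47.27+38.71)/2 × 1 = 42.99
  [3.5→9.5]: (38.71+8.64)/2 × 6 = 142.05
  [9.5→11.5]: (8.64+5.19)/2 × 2 = 13.83
  [11.5→11.75]: (5.19+4.87)/2 × 0.25 = 1.2575
  [11.75→12.25]: (4.87+4.29)/2 × 0.5 = 2.29
  Sum = 291.775 mcg/mL·hr

AUC = 292 mcg/mL·hr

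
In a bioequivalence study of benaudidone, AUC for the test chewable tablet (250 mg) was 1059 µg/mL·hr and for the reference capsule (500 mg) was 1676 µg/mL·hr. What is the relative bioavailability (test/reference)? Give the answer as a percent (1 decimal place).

F_rel = (AUC_test/D_test) / (AUC_ref/D_ref)
      = (1059/250) / (1676/500)
      = 4.236 / 3.352 = 1.2637 = 126.37%

F_rel = 126.4%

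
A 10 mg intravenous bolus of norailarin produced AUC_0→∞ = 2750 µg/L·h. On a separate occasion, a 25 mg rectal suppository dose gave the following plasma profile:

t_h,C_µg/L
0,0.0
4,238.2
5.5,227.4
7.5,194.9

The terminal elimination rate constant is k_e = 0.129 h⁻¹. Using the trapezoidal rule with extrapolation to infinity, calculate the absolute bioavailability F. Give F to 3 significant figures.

Trapezoidal AUC_0→7.5 (rectal suppository):
  [0→4]: (0.0+238.2)/2 × 4 = 476.4
  [4→5.5]: (238.2+227.4)/2 × 1.5 = 349.2
  [5.5→7.5]: (227.4+194.9)/2 × 2 = 422.3
  Sum = 1247.9 µg/L·h
Tail: C_last/k_e = 194.9/0.129 = 1510.853
AUC_0→∞ (rectal suppository) = 1247.9 + 1510.853 = 2758.753 µg/L·h
F = (AUC_ev/D_ev)/(AUC_iv/D_iv) = (2758.753/25)/(2750/10) = 110.35012/275 = 0.4013

F = 0.401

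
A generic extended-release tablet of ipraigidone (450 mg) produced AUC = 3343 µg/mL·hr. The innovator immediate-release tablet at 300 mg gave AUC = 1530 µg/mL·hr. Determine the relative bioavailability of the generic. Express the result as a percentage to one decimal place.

F_rel = 145.7%

F_rel = (AUC_test/D_test) / (AUC_ref/D_ref)
      = (3343/450) / (1530/300)
      = 7.42889 / 5.1 = 1.4566 = 145.66%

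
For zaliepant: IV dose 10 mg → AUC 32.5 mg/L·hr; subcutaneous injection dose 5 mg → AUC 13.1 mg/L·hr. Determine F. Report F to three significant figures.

F = 0.806

F = (AUC_ev / D_ev) / (AUC_iv / D_iv)
  = (13.1/5) / (32.5/10)
  = 2.62 / 3.25 = 0.8062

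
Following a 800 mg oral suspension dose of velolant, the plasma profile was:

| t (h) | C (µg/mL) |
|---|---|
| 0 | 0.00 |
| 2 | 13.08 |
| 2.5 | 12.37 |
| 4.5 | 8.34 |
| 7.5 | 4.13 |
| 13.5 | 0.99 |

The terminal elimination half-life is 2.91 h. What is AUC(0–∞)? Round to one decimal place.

Trapezoidal AUC_0→13.5:
  [0→2]: (0.00+13.08)/2 × 2 = 13.08
  [2→2.5]: (13.08+12.37)/2 × 0.5 = 6.3625
  [2.5→4.5]: (12.37+8.34)/2 × 2 = 20.71
  [4.5→7.5]: (8.34+4.13)/2 × 3 = 18.705
  [7.5→13.5]: (4.13+0.99)/2 × 6 = 15.36
  Sum = 74.2175 µg/mL·h
k_e = ln2 / t½ = 0.693147 / 2.91 = 0.2382 h^-1
Extrapolated tail: C_last / k_e = 0.99 / 0.2382 = 4.156
AUC_0→∞ = 74.2175 + 4.156 = 78.3735 µg/mL·h

AUC = 78.4 µg/mL·h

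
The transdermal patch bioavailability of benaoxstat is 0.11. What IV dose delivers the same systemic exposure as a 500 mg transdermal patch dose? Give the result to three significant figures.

Systemic exposure from an extravascular dose = F × D_ev, so the equivalent IV dose is F × D_ev.
D_iv = F × D_ev = 0.11 × 500 = 55 mg

D_iv = 55.0 mg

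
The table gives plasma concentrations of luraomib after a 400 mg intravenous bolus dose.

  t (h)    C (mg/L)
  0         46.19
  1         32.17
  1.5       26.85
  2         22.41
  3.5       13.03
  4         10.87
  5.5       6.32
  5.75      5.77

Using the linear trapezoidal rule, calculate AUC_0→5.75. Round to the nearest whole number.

Trapezoidal AUC_0→5.75:
  [0→1]: (46.19+32.17)/2 × 1 = 39.18
  [1→1.5]: (32.17+26.85)/2 × 0.5 = 14.755
  [1.5→2]: (26.85+22.41)/2 × 0.5 = 12.315
  [2→3.5]: (22.41+13.03)/2 × 1.5 = 26.58
  [3.5→4]: (13.03+10.87)/2 × 0.5 = 5.975
  [4→5.5]: (10.87+6.32)/2 × 1.5 = 12.8925
  [5.5→5.75]: (6.32+5.77)/2 × 0.25 = 1.51125
  Sum = 113.20875 mg/L·h

AUC = 113 mg/L·h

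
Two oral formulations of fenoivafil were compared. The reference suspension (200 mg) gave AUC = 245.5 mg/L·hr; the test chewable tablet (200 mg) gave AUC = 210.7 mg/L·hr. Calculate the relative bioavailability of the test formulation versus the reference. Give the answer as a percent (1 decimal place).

F_rel = 85.8%

F_rel = (AUC_test/D_test) / (AUC_ref/D_ref)
      = (210.7/200) / (245.5/200)
      = 1.0535 / 1.2275 = 0.8582 = 85.82%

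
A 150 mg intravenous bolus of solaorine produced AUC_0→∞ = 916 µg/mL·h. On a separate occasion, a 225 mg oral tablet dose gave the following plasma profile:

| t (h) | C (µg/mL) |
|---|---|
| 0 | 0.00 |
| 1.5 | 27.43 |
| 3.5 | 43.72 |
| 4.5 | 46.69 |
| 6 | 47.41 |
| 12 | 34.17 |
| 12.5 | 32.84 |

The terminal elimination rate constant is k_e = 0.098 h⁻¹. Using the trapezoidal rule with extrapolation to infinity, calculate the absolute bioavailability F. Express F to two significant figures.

F = 0.59

Trapezoidal AUC_0→12.5 (oral tablet):
  [0→1.5]: (0.00+27.43)/2 × 1.5 = 20.5725
  [1.5→3.5]: (27.43+43.72)/2 × 2 = 71.15
  [3.5→4.5]: (43.72+46.69)/2 × 1 = 45.205
  [4.5→6]: (46.69+47.41)/2 × 1.5 = 70.575
  [6→12]: (47.41+34.17)/2 × 6 = 244.74
  [12→12.5]: (34.17+32.84)/2 × 0.5 = 16.7525
  Sum = 468.995 µg/mL·h
Tail: C_last/k_e = 32.84/0.098 = 335.102
AUC_0→∞ (oral tablet) = 468.995 + 335.102 = 804.097 µg/mL·h
F = (AUC_ev/D_ev)/(AUC_iv/D_iv) = (804.097/225)/(916/150) = 3.57376/6.10667 = 0.5852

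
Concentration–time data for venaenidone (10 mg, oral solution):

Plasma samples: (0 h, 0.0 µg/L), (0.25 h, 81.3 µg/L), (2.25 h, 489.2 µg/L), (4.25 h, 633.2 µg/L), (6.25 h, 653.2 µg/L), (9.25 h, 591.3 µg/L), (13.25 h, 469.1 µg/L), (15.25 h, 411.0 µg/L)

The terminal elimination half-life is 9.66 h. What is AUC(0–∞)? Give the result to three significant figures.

AUC = 13600 µg/L·h

Trapezoidal AUC_0→15.25:
  [0→0.25]: (0.0+81.3)/2 × 0.25 = 10.1625
  [0.25→2.25]: (81.3+489.2)/2 × 2 = 570.5
  [2.25→4.25]: (489.2+633.2)/2 × 2 = 1122.4
  [4.25→6.25]: (633.2+653.2)/2 × 2 = 1286.4
  [6.25→9.25]: (653.2+591.3)/2 × 3 = 1866.75
  [9.25→13.25]: (591.3+469.1)/2 × 4 = 2120.8
  [13.25→15.25]: (469.1+411.0)/2 × 2 = 880.1
  Sum = 7857.1125 µg/L·h
k_e = ln2 / t½ = 0.693147 / 9.66 = 0.0718 h^-1
Extrapolated tail: C_last / k_e = 411.0 / 0.0718 = 5724.234
AUC_0→∞ = 7857.1125 + 5724.234 = 13581.3465 µg/L·h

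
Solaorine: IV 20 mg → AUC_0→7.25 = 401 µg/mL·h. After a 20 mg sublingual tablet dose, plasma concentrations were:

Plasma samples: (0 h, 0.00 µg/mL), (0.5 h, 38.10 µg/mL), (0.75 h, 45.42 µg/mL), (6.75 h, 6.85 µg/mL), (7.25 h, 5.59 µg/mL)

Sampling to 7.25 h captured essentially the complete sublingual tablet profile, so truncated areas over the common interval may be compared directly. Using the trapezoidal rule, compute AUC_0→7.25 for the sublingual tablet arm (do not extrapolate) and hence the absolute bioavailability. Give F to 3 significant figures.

F = 0.449

Trapezoidal AUC_0→7.25 (sublingual tablet):
  [0→0.5]: (0.00+38.10)/2 × 0.5 = 9.525
  [0.5→0.75]: (38.10+45.42)/2 × 0.25 = 10.44
  [0.75→6.75]: (45.42+6.85)/2 × 6 = 156.81
  [6.75→7.25]: (6.85+5.59)/2 × 0.5 = 3.11
  Sum = 179.885 µg/mL·h
F = (AUC_ev/D_ev)/(AUC_iv/D_iv) = (179.885/20)/(401/20) = 8.99425/20.05 = 0.4486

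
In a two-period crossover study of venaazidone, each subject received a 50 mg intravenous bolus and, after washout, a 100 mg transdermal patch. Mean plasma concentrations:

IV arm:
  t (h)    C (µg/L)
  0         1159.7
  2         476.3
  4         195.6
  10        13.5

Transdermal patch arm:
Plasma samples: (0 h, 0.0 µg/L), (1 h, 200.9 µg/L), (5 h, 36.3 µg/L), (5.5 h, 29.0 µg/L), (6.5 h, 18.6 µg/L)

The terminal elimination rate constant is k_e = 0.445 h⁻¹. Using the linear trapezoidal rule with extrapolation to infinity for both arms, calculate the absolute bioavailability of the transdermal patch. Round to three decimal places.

Trapezoidal AUC_0→10 (IV):
  [0→2]: (1159.7+476.3)/2 × 2 = 1636.0
  [2→4]: (476.3+195.6)/2 × 2 = 671.9
  [4→10]: (195.6+13.5)/2 × 6 = 627.3
  Sum = 2935.2 µg/L·h
IV tail: 13.5/0.445 = 30.337; AUC_iv,0→∞ = 2935.2 + 30.337 = 2965.537 µg/L·h
Trapezoidal AUC_0→6.5 (transdermal patch):
  [0→1]: (0.0+200.9)/2 × 1 = 100.45
  [1→5]: (200.9+36.3)/2 × 4 = 474.4
  [5→5.5]: (36.3+29.0)/2 × 0.5 = 16.325
  [5.5→6.5]: (29.0+18.6)/2 × 1 = 23.8
  Sum = 614.975 µg/L·h
transdermal patch tail: 18.6/0.445 = 41.798; AUC_ev,0→∞ = 614.975 + 41.798 = 656.773 µg/L·h
F = (AUC_ev/D_ev)/(AUC_iv/D_iv) = (656.773/100)/(2965.537/50) = 6.56773/59.31074 = 0.1107

F = 0.111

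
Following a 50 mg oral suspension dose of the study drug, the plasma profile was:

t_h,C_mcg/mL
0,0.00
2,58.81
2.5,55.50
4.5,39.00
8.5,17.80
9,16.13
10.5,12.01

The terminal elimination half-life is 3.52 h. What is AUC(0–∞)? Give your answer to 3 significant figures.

Trapezoidal AUC_0→10.5:
  [0→2]: (0.00+58.81)/2 × 2 = 58.81
  [2→2.5]: (58.81+55.50)/2 × 0.5 = 28.5775
  [2.5→4.5]: (55.50+39.00)/2 × 2 = 94.5
  [4.5→8.5]: (39.00+17.80)/2 × 4 = 113.6
  [8.5→9]: (17.80+16.13)/2 × 0.5 = 8.4825
  [9→10.5]: (16.13+12.01)/2 × 1.5 = 21.105
  Sum = 325.075 mcg/mL·h
k_e = ln2 / t½ = 0.693147 / 3.52 = 0.1969 h^-1
Extrapolated tail: C_last / k_e = 12.01 / 0.1969 = 60.995
AUC_0→∞ = 325.075 + 60.995 = 386.07 mcg/mL·h

AUC = 386 mcg/mL·h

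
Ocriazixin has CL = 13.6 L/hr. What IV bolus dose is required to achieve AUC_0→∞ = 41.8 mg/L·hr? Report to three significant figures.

Dose = 568 mg

Dose_iv = CL × AUC_0→∞
     = 13.6 × 41.8 = 568.48 mg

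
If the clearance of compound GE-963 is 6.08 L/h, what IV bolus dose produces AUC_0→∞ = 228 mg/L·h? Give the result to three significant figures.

Dose_iv = CL × AUC_0→∞
     = 6.08 × 228 = 1386.24 mg

Dose = 1390 mg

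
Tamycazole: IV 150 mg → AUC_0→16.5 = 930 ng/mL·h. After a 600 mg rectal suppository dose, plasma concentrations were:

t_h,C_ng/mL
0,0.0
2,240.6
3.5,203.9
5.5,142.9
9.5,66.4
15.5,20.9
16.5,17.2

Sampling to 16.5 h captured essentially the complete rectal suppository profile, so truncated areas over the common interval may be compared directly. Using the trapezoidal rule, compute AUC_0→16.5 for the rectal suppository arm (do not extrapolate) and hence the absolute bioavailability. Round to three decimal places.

Trapezoidal AUC_0→16.5 (rectal suppository):
  [0→2]: (0.0+240.6)/2 × 2 = 240.6
  [2→3.5]: (240.6+203.9)/2 × 1.5 = 333.375
  [3.5→5.5]: (203.9+142.9)/2 × 2 = 346.8
  [5.5→9.5]: (142.9+66.4)/2 × 4 = 418.6
  [9.5→15.5]: (66.4+20.9)/2 × 6 = 261.9
  [15.5→16.5]: (20.9+17.2)/2 × 1 = 19.05
  Sum = 1620.325 ng/mL·h
F = (AUC_ev/D_ev)/(AUC_iv/D_iv) = (1620.325/600)/(930/150) = 2.70054/6.2 = 0.4356

F = 0.436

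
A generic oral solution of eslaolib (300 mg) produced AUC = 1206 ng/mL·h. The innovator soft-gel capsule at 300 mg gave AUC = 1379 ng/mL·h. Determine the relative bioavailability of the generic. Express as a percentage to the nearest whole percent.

F_rel = (AUC_test/D_test) / (AUC_ref/D_ref)
      = (1206/300) / (1379/300)
      = 4.02 / 4.59667 = 0.8745 = 87.45%

F_rel = 87%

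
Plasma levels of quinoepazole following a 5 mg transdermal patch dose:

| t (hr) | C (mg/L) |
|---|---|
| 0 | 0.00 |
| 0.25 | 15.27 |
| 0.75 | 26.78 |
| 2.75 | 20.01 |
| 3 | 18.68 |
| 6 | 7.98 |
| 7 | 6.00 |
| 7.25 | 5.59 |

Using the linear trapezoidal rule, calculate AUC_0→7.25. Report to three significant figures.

AUC = 112 mg/L·hr

Trapezoidal AUC_0→7.25:
  [0→0.25]: (0.00+15.27)/2 × 0.25 = 1.90875
  [0.25→0.75]: (15.27+26.78)/2 × 0.5 = 10.5125
  [0.75→2.75]: (26.78+20.01)/2 × 2 = 46.79
  [2.75→3]: (20.01+18.68)/2 × 0.25 = 4.83625
  [3→6]: (18.68+7.98)/2 × 3 = 39.99
  [6→7]: (7.98+6.00)/2 × 1 = 6.99
  [7→7.25]: (6.00+5.59)/2 × 0.25 = 1.44875
  Sum = 112.47625 mg/L·hr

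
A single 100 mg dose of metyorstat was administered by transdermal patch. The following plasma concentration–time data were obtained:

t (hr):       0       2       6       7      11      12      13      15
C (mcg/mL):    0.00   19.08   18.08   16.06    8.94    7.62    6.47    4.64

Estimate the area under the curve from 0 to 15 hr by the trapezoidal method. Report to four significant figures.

AUC = 186.9 mcg/mL·hr

Trapezoidal AUC_0→15:
  [0→2]: (0.00+19.08)/2 × 2 = 19.08
  [2→6]: (19.08+18.08)/2 × 4 = 74.32
  [6→7]: (18.08+16.06)/2 × 1 = 17.07
  [7→11]: (16.06+8.94)/2 × 4 = 50.0
  [11→12]: (8.94+7.62)/2 × 1 = 8.28
  [12→13]: (7.62+6.47)/2 × 1 = 7.045
  [13→15]: (6.47+4.64)/2 × 2 = 11.11
  Sum = 186.905 mcg/mL·hr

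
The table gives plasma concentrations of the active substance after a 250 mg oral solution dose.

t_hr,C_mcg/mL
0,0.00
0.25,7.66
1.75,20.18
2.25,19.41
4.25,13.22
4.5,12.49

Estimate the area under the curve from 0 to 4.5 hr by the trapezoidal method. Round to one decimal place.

Trapezoidal AUC_0→4.5:
  [0→0.25]: (0.00+7.66)/2 × 0.25 = 0.9575
  [0.25→1.75]: (7.66+20.18)/2 × 1.5 = 20.88
  [1.75→2.25]: (20.18+19.41)/2 × 0.5 = 9.8975
  [2.25→4.25]: (19.41+13.22)/2 × 2 = 32.63
  [4.25→4.5]: (13.22+12.49)/2 × 0.25 = 3.21375
  Sum = 67.57875 mcg/mL·hr

AUC = 67.6 mcg/mL·hr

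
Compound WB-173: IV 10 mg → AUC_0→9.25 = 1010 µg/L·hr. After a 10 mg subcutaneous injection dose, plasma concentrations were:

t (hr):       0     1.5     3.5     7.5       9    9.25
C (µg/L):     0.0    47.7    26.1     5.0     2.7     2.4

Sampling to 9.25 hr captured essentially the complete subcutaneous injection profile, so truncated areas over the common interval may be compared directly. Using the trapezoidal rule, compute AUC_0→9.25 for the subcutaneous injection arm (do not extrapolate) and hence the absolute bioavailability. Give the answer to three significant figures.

Trapezoidal AUC_0→9.25 (subcutaneous injection):
  [0→1.5]: (0.0+47.7)/2 × 1.5 = 35.775
  [1.5→3.5]: (47.7+26.1)/2 × 2 = 73.8
  [3.5→7.5]: (26.1+5.0)/2 × 4 = 62.2
  [7.5→9]: (5.0+2.7)/2 × 1.5 = 5.775
  [9→9.25]: (2.7+2.4)/2 × 0.25 = 0.6375
  Sum = 178.1875 µg/L·hr
F = (AUC_ev/D_ev)/(AUC_iv/D_iv) = (178.1875/10)/(1010/10) = 17.81875/101 = 0.1764

F = 0.176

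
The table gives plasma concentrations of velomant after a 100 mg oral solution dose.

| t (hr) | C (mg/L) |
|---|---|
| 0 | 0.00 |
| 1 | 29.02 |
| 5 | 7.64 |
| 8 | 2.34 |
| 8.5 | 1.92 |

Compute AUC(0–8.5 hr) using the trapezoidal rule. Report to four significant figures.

Trapezoidal AUC_0→8.5:
  [0→1]: (0.00+29.02)/2 × 1 = 14.51
  [1→5]: (29.02+7.64)/2 × 4 = 73.32
  [5→8]: (7.64+2.34)/2 × 3 = 14.97
  [8→8.5]: (2.34+1.92)/2 × 0.5 = 1.065
  Sum = 103.865 mg/L·hr

AUC = 103.9 mg/L·hr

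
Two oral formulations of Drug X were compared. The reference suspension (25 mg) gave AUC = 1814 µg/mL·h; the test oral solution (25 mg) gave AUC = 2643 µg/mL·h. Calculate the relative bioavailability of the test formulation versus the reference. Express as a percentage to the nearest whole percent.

F_rel = (AUC_test/D_test) / (AUC_ref/D_ref)
      = (2643/25) / (1814/25)
      = 105.72 / 72.56 = 1.4570 = 145.70%

F_rel = 146%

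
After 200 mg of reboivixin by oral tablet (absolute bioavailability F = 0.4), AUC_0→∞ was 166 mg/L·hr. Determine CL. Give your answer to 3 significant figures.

CL = 0.482 L/hr

CL = F × Dose / AUC_0→∞
   = 0.4 × 200 / 166 = 0.481928 L/hr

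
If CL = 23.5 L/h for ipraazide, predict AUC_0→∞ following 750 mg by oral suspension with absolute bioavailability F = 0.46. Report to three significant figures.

AUC = 14.7 mg/L·h

AUC_0→∞ = F × Dose / CL
        = 0.46 × 750 / 23.5 = 14.6809 mg/L·h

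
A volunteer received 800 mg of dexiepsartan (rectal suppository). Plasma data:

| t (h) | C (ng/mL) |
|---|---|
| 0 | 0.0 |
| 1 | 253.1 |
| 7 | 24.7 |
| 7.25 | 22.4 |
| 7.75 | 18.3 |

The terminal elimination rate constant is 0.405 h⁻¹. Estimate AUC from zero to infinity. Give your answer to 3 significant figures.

Trapezoidal AUC_0→7.75:
  [0→1]: (0.0+253.1)/2 × 1 = 126.55
  [1→7]: (253.1+24.7)/2 × 6 = 833.4
  [7→7.25]: (24.7+22.4)/2 × 0.25 = 5.8875
  [7.25→7.75]: (22.4+18.3)/2 × 0.5 = 10.175
  Sum = 976.0125 ng/mL·h
Extrapolated tail: C_last / k_e = 18.3 / 0.405 = 45.185
AUC_0→∞ = 976.0125 + 45.185 = 1021.1975 ng/mL·h

AUC = 1020 ng/mL·h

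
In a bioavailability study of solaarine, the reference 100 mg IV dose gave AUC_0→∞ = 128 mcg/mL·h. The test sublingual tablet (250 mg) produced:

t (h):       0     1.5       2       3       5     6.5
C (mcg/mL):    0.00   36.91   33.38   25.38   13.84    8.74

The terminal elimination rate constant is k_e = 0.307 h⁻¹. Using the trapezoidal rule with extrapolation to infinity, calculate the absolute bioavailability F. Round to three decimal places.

F = 0.498

Trapezoidal AUC_0→6.5 (sublingual tablet):
  [0→1.5]: (0.00+36.91)/2 × 1.5 = 27.6825
  [1.5→2]: (36.91+33.38)/2 × 0.5 = 17.5725
  [2→3]: (33.38+25.38)/2 × 1 = 29.38
  [3→5]: (25.38+13.84)/2 × 2 = 39.22
  [5→6.5]: (13.84+8.74)/2 × 1.5 = 16.935
  Sum = 130.79 mcg/mL·h
Tail: C_last/k_e = 8.74/0.307 = 28.469
AUC_0→∞ (sublingual tablet) = 130.79 + 28.469 = 159.259 mcg/mL·h
F = (AUC_ev/D_ev)/(AUC_iv/D_iv) = (159.259/250)/(128/100) = 0.637036/1.28 = 0.4977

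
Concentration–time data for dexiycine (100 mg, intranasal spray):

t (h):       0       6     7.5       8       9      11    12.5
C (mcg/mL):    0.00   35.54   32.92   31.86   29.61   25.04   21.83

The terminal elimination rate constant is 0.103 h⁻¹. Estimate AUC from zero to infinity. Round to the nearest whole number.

Trapezoidal AUC_0→12.5:
  [0→6]: (0.00+35.54)/2 × 6 = 106.62
  [6→7.5]: (35.54+32.92)/2 × 1.5 = 51.345
  [7.5→8]: (32.92+31.86)/2 × 0.5 = 16.195
  [8→9]: (31.86+29.61)/2 × 1 = 30.735
  [9→11]: (29.61+25.04)/2 × 2 = 54.65
  [11→12.5]: (25.04+21.83)/2 × 1.5 = 35.1525
  Sum = 294.6975 mcg/mL·h
Extrapolated tail: C_last / k_e = 21.83 / 0.103 = 211.942
AUC_0→∞ = 294.6975 + 211.942 = 506.6395 mcg/mL·h

AUC = 507 mcg/mL·h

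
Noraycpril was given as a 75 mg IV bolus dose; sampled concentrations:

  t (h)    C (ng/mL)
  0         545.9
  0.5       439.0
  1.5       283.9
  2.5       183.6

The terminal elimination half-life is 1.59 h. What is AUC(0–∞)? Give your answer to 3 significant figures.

AUC = 1260 ng/mL·h

Trapezoidal AUC_0→2.5:
  [0→0.5]: (545.9+439.0)/2 × 0.5 = 246.225
  [0.5→1.5]: (439.0+283.9)/2 × 1 = 361.45
  [1.5→2.5]: (283.9+183.6)/2 × 1 = 233.75
  Sum = 841.425 ng/mL·h
k_e = ln2 / t½ = 0.693147 / 1.59 = 0.4359 h^-1
Extrapolated tail: C_last / k_e = 183.6 / 0.4359 = 421.198
AUC_0→∞ = 841.425 + 421.198 = 1262.623 ng/mL·h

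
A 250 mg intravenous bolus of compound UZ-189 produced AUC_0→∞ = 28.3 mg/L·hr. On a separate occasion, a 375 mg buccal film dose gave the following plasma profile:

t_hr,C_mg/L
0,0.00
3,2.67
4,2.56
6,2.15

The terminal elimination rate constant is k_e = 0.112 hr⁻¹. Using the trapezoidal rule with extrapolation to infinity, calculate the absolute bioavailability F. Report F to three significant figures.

F = 0.719

Trapezoidal AUC_0→6 (buccal film):
  [0→3]: (0.00+2.67)/2 × 3 = 4.005
  [3→4]: (2.67+2.56)/2 × 1 = 2.615
  [4→6]: (2.56+2.15)/2 × 2 = 4.71
  Sum = 11.33 mg/L·hr
Tail: C_last/k_e = 2.15/0.112 = 19.196
AUC_0→∞ (buccal film) = 11.33 + 19.196 = 30.526 mg/L·hr
F = (AUC_ev/D_ev)/(AUC_iv/D_iv) = (30.526/375)/(28.3/250) = 0.0814027/0.1132 = 0.7191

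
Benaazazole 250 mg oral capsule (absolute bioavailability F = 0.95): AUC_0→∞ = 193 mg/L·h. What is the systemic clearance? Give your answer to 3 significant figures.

CL = F × Dose / AUC_0→∞
   = 0.95 × 250 / 193 = 1.23057 L/h

CL = 1.23 L/h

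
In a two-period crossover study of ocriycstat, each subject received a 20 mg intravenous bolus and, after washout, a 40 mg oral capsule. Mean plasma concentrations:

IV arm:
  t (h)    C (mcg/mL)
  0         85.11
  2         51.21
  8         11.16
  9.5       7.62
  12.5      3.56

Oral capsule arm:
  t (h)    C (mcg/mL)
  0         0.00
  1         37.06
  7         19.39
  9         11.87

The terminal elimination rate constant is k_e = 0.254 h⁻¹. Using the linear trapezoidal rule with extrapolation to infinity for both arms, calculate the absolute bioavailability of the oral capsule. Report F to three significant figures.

F = 0.361

Trapezoidal AUC_0→12.5 (IV):
  [0→2]: (85.11+51.21)/2 × 2 = 136.32
  [2→8]: (51.21+11.16)/2 × 6 = 187.11
  [8→9.5]: (11.16+7.62)/2 × 1.5 = 14.085
  [9.5→12.5]: (7.62+3.56)/2 × 3 = 16.77
  Sum = 354.285 mcg/mL·h
IV tail: 3.56/0.254 = 14.016; AUC_iv,0→∞ = 354.285 + 14.016 = 368.301 mcg/mL·h
Trapezoidal AUC_0→9 (oral capsule):
  [0→1]: (0.00+37.06)/2 × 1 = 18.53
  [1→7]: (37.06+19.39)/2 × 6 = 169.35
  [7→9]: (19.39+11.87)/2 × 2 = 31.26
  Sum = 219.14 mcg/mL·h
oral capsule tail: 11.87/0.254 = 46.732; AUC_ev,0→∞ = 219.14 + 46.732 = 265.872 mcg/mL·h
F = (AUC_ev/D_ev)/(AUC_iv/D_iv) = (265.872/40)/(368.301/20) = 6.6468/18.41505 = 0.3609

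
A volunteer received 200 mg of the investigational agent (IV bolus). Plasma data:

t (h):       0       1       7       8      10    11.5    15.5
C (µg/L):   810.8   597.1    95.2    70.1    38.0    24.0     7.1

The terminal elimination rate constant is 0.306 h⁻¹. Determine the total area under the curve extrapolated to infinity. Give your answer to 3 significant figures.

Trapezoidal AUC_0→15.5:
  [0→1]: (810.8+597.1)/2 × 1 = 703.95
  [1→7]: (597.1+95.2)/2 × 6 = 2076.9
  [7→8]: (95.2+70.1)/2 × 1 = 82.65
  [8→10]: (70.1+38.0)/2 × 2 = 108.1
  [10→11.5]: (38.0+24.0)/2 × 1.5 = 46.5
  [11.5→15.5]: (24.0+7.1)/2 × 4 = 62.2
  Sum = 3080.3 µg/L·h
Extrapolated tail: C_last / k_e = 7.1 / 0.306 = 23.203
AUC_0→∞ = 3080.3 + 23.203 = 3103.503 µg/L·h

AUC = 3100 µg/L·h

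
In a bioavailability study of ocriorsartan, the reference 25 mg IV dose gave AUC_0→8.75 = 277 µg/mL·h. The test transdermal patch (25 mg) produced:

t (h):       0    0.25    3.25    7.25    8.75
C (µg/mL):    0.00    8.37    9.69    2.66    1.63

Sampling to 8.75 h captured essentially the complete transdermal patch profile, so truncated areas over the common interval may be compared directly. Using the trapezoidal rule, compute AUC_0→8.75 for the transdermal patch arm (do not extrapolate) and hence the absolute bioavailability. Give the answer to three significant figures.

F = 0.202

Trapezoidal AUC_0→8.75 (transdermal patch):
  [0→0.25]: (0.00+8.37)/2 × 0.25 = 1.04625
  [0.25→3.25]: (8.37+9.69)/2 × 3 = 27.09
  [3.25→7.25]: (9.69+2.66)/2 × 4 = 24.7
  [7.25→8.75]: (2.66+1.63)/2 × 1.5 = 3.2175
  Sum = 56.05375 µg/mL·h
F = (AUC_ev/D_ev)/(AUC_iv/D_iv) = (56.05375/25)/(277/25) = 2.24215/11.08 = 0.2024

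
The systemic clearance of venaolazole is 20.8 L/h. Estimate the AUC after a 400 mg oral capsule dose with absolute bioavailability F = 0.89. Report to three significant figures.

AUC_0→∞ = F × Dose / CL
        = 0.89 × 400 / 20.8 = 17.1154 mg/L·h

AUC = 17.1 mg/L·h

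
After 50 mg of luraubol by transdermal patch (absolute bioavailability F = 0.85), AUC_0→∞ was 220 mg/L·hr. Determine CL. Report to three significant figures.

CL = F × Dose / AUC_0→∞
   = 0.85 × 50 / 220 = 0.193182 L/hr

CL = 0.193 L/hr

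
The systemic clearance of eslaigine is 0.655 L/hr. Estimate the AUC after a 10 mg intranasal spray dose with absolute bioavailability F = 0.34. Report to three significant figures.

AUC = 5.19 mg/L·hr

AUC_0→∞ = F × Dose / CL
        = 0.34 × 10 / 0.655 = 5.19084 mg/L·hr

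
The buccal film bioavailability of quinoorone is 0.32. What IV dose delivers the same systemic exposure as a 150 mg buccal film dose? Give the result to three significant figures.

D_iv = 48.0 mg

Systemic exposure from an extravascular dose = F × D_ev, so the equivalent IV dose is F × D_ev.
D_iv = F × D_ev = 0.32 × 150 = 48 mg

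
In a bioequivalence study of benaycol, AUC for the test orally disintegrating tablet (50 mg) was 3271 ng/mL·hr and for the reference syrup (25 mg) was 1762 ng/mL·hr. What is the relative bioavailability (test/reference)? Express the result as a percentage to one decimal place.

F_rel = (AUC_test/D_test) / (AUC_ref/D_ref)
      = (3271/50) / (1762/25)
      = 65.42 / 70.48 = 0.9282 = 92.82%

F_rel = 92.8%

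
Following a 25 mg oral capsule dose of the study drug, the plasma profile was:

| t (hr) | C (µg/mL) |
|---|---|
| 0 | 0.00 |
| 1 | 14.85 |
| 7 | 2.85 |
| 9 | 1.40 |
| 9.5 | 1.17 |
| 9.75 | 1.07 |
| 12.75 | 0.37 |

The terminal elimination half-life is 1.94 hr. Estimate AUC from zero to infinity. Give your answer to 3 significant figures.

Trapezoidal AUC_0→12.75:
  [0→1]: (0.00+14.85)/2 × 1 = 7.425
  [1→7]: (14.85+2.85)/2 × 6 = 53.1
  [7→9]: (2.85+1.40)/2 × 2 = 4.25
  [9→9.5]: (1.40+1.17)/2 × 0.5 = 0.6425
  [9.5→9.75]: (1.17+1.07)/2 × 0.25 = 0.28
  [9.75→12.75]: (1.07+0.37)/2 × 3 = 2.16
  Sum = 67.8575 µg/mL·hr
k_e = ln2 / t½ = 0.693147 / 1.94 = 0.3573 hr^-1
Extrapolated tail: C_last / k_e = 0.37 / 0.3573 = 1.036
AUC_0→∞ = 67.8575 + 1.036 = 68.8935 µg/mL·hr

AUC = 68.9 µg/mL·hr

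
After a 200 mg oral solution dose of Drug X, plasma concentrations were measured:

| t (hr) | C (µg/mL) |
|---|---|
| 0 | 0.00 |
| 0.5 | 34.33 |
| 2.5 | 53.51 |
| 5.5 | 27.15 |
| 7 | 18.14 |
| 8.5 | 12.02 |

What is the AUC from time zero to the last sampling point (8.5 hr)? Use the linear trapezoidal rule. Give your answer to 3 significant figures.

AUC = 274 µg/mL·hr

Trapezoidal AUC_0→8.5:
  [0→0.5]: (0.00+34.33)/2 × 0.5 = 8.5825
  [0.5→2.5]: (34.33+53.51)/2 × 2 = 87.84
  [2.5→5.5]: (53.51+27.15)/2 × 3 = 120.99
  [5.5→7]: (27.15+18.14)/2 × 1.5 = 33.9675
  [7→8.5]: (18.14+12.02)/2 × 1.5 = 22.62
  Sum = 274.0 µg/mL·hr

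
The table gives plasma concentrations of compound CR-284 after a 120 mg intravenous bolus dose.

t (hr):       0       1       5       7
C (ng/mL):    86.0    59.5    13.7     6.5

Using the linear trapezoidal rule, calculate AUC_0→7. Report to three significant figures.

Trapezoidal AUC_0→7:
  [0→1]: (86.0+59.5)/2 × 1 = 72.75
  [1→5]: (59.5+13.7)/2 × 4 = 146.4
  [5→7]: (13.7+6.5)/2 × 2 = 20.2
  Sum = 239.35 ng/mL·hr

AUC = 239 ng/mL·hr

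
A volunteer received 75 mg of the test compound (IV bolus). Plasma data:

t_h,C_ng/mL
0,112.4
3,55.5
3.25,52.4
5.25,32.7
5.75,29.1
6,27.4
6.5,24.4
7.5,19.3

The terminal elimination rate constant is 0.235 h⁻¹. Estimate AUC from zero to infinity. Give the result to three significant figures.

AUC = 490 ng/mL·h

Trapezoidal AUC_0→7.5:
  [0→3]: (112.4+55.5)/2 × 3 = 251.85
  [3→3.25]: (55.5+52.4)/2 × 0.25 = 13.4875
  [3.25→5.25]: (52.4+32.7)/2 × 2 = 85.1
  [5.25→5.75]: (32.7+29.1)/2 × 0.5 = 15.45
  [5.75→6]: (29.1+27.4)/2 × 0.25 = 7.0625
  [6→6.5]: (27.4+24.4)/2 × 0.5 = 12.95
  [6.5→7.5]: (24.4+19.3)/2 × 1 = 21.85
  Sum = 407.75 ng/mL·h
Extrapolated tail: C_last / k_e = 19.3 / 0.235 = 82.128
AUC_0→∞ = 407.75 + 82.128 = 489.878 ng/mL·h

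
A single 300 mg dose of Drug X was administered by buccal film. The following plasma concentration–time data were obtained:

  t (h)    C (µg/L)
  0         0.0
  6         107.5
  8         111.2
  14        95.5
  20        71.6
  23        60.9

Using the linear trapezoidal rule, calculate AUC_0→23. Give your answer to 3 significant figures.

AUC = 1860 µg/L·h

Trapezoidal AUC_0→23:
  [0→6]: (0.0+107.5)/2 × 6 = 322.5
  [6→8]: (107.5+111.2)/2 × 2 = 218.7
  [8→14]: (111.2+95.5)/2 × 6 = 620.1
  [14→20]: (95.5+71.6)/2 × 6 = 501.3
  [20→23]: (71.6+60.9)/2 × 3 = 198.75
  Sum = 1861.35 µg/L·h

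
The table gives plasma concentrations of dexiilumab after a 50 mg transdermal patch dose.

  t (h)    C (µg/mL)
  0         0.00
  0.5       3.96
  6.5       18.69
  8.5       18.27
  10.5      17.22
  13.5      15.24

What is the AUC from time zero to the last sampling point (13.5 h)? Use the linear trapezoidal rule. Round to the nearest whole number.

AUC = 190 µg/mL·h

Trapezoidal AUC_0→13.5:
  [0→0.5]: (0.00+3.96)/2 × 0.5 = 0.99
  [0.5→6.5]: (3.96+18.69)/2 × 6 = 67.95
  [6.5→8.5]: (18.69+18.27)/2 × 2 = 36.96
  [8.5→10.5]: (18.27+17.22)/2 × 2 = 35.49
  [10.5→13.5]: (17.22+15.24)/2 × 3 = 48.69
  Sum = 190.08 µg/mL·h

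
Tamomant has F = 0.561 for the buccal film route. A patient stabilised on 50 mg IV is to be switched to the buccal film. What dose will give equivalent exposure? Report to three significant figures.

D_buccal = 89.1 mg

For equal systemic exposure: F × D_ev = D_iv
D_ev = D_iv / F = 50 / 0.561 = 89.1266 mg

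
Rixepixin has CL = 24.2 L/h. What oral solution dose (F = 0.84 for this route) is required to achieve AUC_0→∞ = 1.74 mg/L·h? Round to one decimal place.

Dose = CL × AUC_0→∞ / F
     = 24.2 × 1.74 / 0.84 = 50.1286 mg

Dose = 50.1 mg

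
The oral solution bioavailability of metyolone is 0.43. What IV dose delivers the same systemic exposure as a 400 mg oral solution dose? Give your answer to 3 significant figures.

D_iv = 172 mg

Systemic exposure from an extravascular dose = F × D_ev, so the equivalent IV dose is F × D_ev.
D_iv = F × D_ev = 0.43 × 400 = 172 mg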